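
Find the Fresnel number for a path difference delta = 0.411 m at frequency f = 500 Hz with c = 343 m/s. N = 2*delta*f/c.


N = 2*delta*f/c = 2*delta/lambda, where lambda = c/f
lambda = 343 / 500 = 0.686 m
N = 2 * 0.411 / 0.686 = 1.1983


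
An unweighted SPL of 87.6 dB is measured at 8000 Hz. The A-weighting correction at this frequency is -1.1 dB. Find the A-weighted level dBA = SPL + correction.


A-weighting table: 8000 Hz -> -1.1 dB correction
SPL_A = SPL + correction = 87.6 + (-1.1) = 86.5 dBA


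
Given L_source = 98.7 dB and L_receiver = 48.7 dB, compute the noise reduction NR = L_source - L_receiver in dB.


NR = L_source - L_receiver (difference between source and receiving room levels)
NR = 98.7 - 48.7 = 50 dB


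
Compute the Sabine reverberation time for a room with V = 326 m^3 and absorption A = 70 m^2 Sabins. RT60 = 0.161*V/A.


RT60 = 0.161 * 326 / 70 = 0.7498 s


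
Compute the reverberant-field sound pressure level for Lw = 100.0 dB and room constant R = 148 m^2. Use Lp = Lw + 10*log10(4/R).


4/R = 4/148 = 0.027027
Lp = 100.0 + 10*log10(0.027027) = 84.318 dB


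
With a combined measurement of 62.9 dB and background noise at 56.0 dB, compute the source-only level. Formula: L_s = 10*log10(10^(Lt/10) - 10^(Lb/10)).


10^(62.9/10) = 1.94984e+06
10^(56.0/10) = 398107
Difference = 1.94984e+06 - 398107 = 1.55173e+06
L_source = 10*log10(1.55173e+06) = 61.908 dB


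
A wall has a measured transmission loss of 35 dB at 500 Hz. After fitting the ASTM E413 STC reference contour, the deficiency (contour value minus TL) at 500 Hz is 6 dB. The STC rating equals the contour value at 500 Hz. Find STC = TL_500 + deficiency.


By ASTM E413, STC = value of the fitted reference contour at 500 Hz.
Contour value at 500 Hz = TL_500 + deficiency = 35 + 6 = 41
STC = 41


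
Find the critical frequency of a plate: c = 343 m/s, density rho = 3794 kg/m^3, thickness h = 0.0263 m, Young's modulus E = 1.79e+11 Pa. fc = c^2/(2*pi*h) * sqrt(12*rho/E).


12*rho/E = 12*3794/1.79e+11 = 2.54346e-07
sqrt(12*rho/E) = sqrt(2.54346e-07) = 0.000504327
c^2/(2*pi*h) = 343^2/(2*pi*0.0263) = 711955
fc = 711955 * 0.000504327 = 359.06 Hz


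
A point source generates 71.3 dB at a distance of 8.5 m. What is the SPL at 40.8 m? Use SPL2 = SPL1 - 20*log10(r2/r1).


r2/r1 = 40.8/8.5 = 4.8
Correction = 20*log10(4.8) = 13.6248 dB
SPL2 = 71.3 - 13.6248 = 57.675 dB


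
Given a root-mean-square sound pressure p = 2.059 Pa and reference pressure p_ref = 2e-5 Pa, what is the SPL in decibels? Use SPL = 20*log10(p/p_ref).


p / p_ref = 2.059 / 2e-5 = 102950
SPL = 20 * log10(102950) = 100.25 dB


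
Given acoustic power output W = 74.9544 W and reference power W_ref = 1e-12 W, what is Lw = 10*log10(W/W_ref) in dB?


W / W_ref = 74.9544 / 1e-12 = 7.49544e+13
Lw = 10 * log10(7.49544e+13) = 138.75 dB


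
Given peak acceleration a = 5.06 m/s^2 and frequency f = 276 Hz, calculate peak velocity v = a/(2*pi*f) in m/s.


omega = 2*pi*f = 2*pi*276 = 1734.16 rad/s
v = a / omega = 5.06 / 1734.16 = 0.0029178 m/s


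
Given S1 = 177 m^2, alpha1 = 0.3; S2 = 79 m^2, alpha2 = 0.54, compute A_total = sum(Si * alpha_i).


177 * 0.3 = 53.1
79 * 0.54 = 42.66
A_total = 53.1 + 42.66 = 95.76 m^2


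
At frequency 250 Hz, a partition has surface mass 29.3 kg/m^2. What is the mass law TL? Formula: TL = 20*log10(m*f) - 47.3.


m * f = 29.3 * 250 = 7325
20*log10(7325) = 77.2962 dB
TL = 77.2962 - 47.3 = 29.996 dB


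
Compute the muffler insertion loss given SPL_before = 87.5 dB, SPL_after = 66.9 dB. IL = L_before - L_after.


Insertion loss = SPL without muffler - SPL with muffler
IL = 87.5 - 66.9 = 20.6 dB


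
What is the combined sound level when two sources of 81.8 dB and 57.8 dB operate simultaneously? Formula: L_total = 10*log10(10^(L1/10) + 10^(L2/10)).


10^(81.8/10) = 1.51356e+08
10^(57.8/10) = 602560
Sum = 1.51356e+08 + 602560 = 1.51959e+08
L_total = 10*log10(1.51959e+08) = 81.817 dB


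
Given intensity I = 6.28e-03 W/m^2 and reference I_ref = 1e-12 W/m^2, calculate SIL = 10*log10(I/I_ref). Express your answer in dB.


I / I_ref = 6.28e-03 / 1e-12 = 6.28e+09
SIL = 10 * log10(6.28e+09) = 97.98 dB


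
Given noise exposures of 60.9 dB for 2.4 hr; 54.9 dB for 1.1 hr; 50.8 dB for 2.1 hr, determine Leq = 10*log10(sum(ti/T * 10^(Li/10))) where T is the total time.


T_total = 2.4 + 1.1 + 2.1 = 5.6 hr
(2.4/5.6) * 10^(60.9/10) = 527258
(1.1/5.6) * 10^(54.9/10) = 60702.2
(2.1/5.6) * 10^(50.8/10) = 45084.9
Sum = 527258 + 60702.2 + 45084.9 = 633045
Leq = 10*log10(633045) = 58.014 dB


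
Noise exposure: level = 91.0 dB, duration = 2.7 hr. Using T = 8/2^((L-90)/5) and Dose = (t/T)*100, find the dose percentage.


T_allowed = 8 / 2^((91.0 - 90)/5) = 6.9644 hr
Dose = 2.7 / 6.9644 * 100 = 38.769 %


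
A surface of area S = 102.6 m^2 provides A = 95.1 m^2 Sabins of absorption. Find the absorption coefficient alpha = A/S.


Absorption coefficient = absorbed power / incident power
alpha = A / S = 95.1 / 102.6 = 0.9269


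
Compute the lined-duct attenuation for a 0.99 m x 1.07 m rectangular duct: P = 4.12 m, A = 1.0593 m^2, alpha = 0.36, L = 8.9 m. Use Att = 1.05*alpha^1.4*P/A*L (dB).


alpha^1.4 = 0.36^1.4 = 0.239234
Attenuation rate = 1.05 * alpha^1.4 * P / A
= 1.05 * 0.239234 * 4.12 / 1.0593 = 0.976991 dB/m
Total Att = 0.976991 * 8.9 = 8.6952 dB


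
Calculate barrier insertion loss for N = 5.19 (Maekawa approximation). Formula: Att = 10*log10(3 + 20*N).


3 + 20*N = 3 + 20*5.19 = 106.8
Att = 10*log10(106.8) = 20.286 dB


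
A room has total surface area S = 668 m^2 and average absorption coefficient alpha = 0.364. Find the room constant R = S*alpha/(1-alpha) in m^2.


R = 668 * 0.364 / (1 - 0.364) = 382.31 m^2


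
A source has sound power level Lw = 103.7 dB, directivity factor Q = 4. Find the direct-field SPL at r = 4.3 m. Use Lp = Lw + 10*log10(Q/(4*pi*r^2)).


4*pi*r^2 = 4*pi*4.3^2 = 232.352 m^2
Q / (4*pi*r^2) = 4 / 232.352 = 0.0172153
Lp = 103.7 + 10*log10(0.0172153) = 86.059 dB


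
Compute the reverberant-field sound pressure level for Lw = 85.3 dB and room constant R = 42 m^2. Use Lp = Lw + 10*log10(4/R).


4/R = 4/42 = 0.0952381
Lp = 85.3 + 10*log10(0.0952381) = 75.088 dB


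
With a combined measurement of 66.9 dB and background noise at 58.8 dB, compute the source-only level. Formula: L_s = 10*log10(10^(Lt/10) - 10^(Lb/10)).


10^(66.9/10) = 4.89779e+06
10^(58.8/10) = 758578
Difference = 4.89779e+06 - 758578 = 4.13921e+06
L_source = 10*log10(4.13921e+06) = 66.169 dB


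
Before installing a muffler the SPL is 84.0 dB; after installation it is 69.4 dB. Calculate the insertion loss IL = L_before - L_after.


Insertion loss = SPL without muffler - SPL with muffler
IL = 84.0 - 69.4 = 14.6 dB


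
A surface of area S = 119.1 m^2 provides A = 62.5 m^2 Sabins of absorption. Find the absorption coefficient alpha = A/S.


Absorption coefficient = absorbed power / incident power
alpha = A / S = 62.5 / 119.1 = 0.52477


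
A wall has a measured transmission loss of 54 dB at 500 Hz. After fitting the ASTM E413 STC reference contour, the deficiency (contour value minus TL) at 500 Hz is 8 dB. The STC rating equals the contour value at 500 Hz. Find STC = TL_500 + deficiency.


By ASTM E413, STC = value of the fitted reference contour at 500 Hz.
Contour value at 500 Hz = TL_500 + deficiency = 54 + 8 = 62
STC = 62


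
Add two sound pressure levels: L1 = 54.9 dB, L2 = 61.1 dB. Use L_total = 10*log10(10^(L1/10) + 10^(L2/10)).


10^(54.9/10) = 309030
10^(61.1/10) = 1.28825e+06
Sum = 309030 + 1.28825e+06 = 1.59728e+06
L_total = 10*log10(1.59728e+06) = 62.034 dB


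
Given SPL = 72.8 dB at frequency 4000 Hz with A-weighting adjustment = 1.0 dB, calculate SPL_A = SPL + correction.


A-weighting table: 4000 Hz -> 1.0 dB correction
SPL_A = SPL + correction = 72.8 + (1.0) = 73.8 dBA


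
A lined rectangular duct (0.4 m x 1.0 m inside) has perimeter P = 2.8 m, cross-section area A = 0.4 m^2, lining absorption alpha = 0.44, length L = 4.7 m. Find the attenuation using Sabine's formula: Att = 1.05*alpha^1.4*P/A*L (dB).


alpha^1.4 = 0.44^1.4 = 0.316835
Attenuation rate = 1.05 * alpha^1.4 * P / A
= 1.05 * 0.316835 * 2.8 / 0.4 = 2.32874 dB/m
Total Att = 2.32874 * 4.7 = 10.945 dB


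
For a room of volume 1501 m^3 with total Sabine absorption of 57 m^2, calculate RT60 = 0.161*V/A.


RT60 = 0.161 * 1501 / 57 = 4.2397 s


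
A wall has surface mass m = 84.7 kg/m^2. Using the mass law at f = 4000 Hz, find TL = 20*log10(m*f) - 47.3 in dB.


m * f = 84.7 * 4000 = 338800
20*log10(338800) = 110.599 dB
TL = 110.599 - 47.3 = 63.299 dB


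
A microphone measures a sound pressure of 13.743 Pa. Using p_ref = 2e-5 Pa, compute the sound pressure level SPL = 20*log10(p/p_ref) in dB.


p / p_ref = 13.743 / 2e-5 = 687150
SPL = 20 * log10(687150) = 116.74 dB


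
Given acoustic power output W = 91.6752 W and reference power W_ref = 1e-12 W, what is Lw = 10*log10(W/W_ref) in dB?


W / W_ref = 91.6752 / 1e-12 = 9.16752e+13
Lw = 10 * log10(9.16752e+13) = 139.62 dB


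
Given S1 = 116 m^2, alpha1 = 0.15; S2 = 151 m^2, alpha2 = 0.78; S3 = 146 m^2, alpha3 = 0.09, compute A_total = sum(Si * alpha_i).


116 * 0.15 = 17.4
151 * 0.78 = 117.78
146 * 0.09 = 13.14
A_total = 17.4 + 117.78 + 13.14 = 148.32 m^2


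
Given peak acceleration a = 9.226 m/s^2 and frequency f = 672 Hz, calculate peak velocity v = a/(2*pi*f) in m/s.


omega = 2*pi*f = 2*pi*672 = 4222.3 rad/s
v = a / omega = 9.226 / 4222.3 = 0.0021851 m/s


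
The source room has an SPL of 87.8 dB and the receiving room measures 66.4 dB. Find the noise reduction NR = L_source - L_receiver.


NR = L_source - L_receiver (difference between source and receiving room levels)
NR = 87.8 - 66.4 = 21.4 dB


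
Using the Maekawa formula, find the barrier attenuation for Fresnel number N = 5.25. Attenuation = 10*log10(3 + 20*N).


3 + 20*N = 3 + 20*5.25 = 108
Att = 10*log10(108) = 20.334 dB


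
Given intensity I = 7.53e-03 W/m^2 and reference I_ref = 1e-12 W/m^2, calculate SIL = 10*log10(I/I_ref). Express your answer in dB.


I / I_ref = 7.53e-03 / 1e-12 = 7.53e+09
SIL = 10 * log10(7.53e+09) = 98.768 dB


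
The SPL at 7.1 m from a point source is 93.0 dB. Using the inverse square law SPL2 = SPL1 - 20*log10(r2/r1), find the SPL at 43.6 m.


r2/r1 = 43.6/7.1 = 6.14085
Correction = 20*log10(6.14085) = 15.7646 dB
SPL2 = 93.0 - 15.7646 = 77.235 dB


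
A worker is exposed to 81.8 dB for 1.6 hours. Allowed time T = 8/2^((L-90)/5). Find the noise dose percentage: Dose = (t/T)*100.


T_allowed = 8 / 2^((81.8 - 90)/5) = 24.9333 hr
Dose = 1.6 / 24.9333 * 100 = 6.4171 %


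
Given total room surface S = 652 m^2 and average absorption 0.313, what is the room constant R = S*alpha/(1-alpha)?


R = 652 * 0.313 / (1 - 0.313) = 297.05 m^2


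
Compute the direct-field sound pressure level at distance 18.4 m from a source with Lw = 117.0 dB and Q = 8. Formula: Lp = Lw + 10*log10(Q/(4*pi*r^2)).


4*pi*r^2 = 4*pi*18.4^2 = 4254.47 m^2
Q / (4*pi*r^2) = 8 / 4254.47 = 0.00188038
Lp = 117.0 + 10*log10(0.00188038) = 89.742 dB


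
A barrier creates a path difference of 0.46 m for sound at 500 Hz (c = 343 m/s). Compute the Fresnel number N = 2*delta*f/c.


N = 2*delta*f/c = 2*delta/lambda, where lambda = c/f
lambda = 343 / 500 = 0.686 m
N = 2 * 0.46 / 0.686 = 1.3411


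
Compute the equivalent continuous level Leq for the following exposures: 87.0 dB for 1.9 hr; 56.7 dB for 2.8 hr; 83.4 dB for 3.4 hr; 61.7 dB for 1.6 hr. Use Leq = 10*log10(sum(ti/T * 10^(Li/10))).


T_total = 1.9 + 2.8 + 3.4 + 1.6 = 9.7 hr
(1.9/9.7) * 10^(87.0/10) = 9.81707e+07
(2.8/9.7) * 10^(56.7/10) = 135016
(3.4/9.7) * 10^(83.4/10) = 7.66844e+07
(1.6/9.7) * 10^(61.7/10) = 243977
Sum = 9.81707e+07 + 135016 + 7.66844e+07 + 243977 = 1.75234e+08
Leq = 10*log10(1.75234e+08) = 82.436 dB


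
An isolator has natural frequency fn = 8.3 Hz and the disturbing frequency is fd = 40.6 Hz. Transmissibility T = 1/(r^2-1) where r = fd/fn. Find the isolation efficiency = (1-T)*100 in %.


r = 40.6 / 8.3 = 4.89157
r^2 - 1 = 4.89157^2 - 1 = 22.9275
T = 1/22.9275 = 0.0436157
Efficiency = (1 - 0.0436157)*100 = 95.638 %


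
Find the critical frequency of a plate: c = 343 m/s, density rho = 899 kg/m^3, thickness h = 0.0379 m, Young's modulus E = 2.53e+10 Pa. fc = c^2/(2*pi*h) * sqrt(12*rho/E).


12*rho/E = 12*899/2.53e+10 = 4.26403e-07
sqrt(12*rho/E) = sqrt(4.26403e-07) = 0.000652995
c^2/(2*pi*h) = 343^2/(2*pi*0.0379) = 494048
fc = 494048 * 0.000652995 = 322.61 Hz


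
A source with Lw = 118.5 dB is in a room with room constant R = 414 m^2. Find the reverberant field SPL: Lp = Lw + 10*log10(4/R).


4/R = 4/414 = 0.00966184
Lp = 118.5 + 10*log10(0.00966184) = 98.351 dB


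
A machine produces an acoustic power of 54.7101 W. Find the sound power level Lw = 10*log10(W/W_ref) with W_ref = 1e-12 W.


W / W_ref = 54.7101 / 1e-12 = 5.47101e+13
Lw = 10 * log10(5.47101e+13) = 137.38 dB


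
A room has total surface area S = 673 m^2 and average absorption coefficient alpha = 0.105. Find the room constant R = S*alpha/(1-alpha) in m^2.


R = 673 * 0.105 / (1 - 0.105) = 78.955 m^2


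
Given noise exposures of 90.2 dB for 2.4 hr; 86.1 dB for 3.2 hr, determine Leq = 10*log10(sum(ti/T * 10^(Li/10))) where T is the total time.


T_total = 2.4 + 3.2 = 5.6 hr
(2.4/5.6) * 10^(90.2/10) = 4.48769e+08
(3.2/5.6) * 10^(86.1/10) = 2.32789e+08
Sum = 4.48769e+08 + 2.32789e+08 = 6.81558e+08
Leq = 10*log10(6.81558e+08) = 88.335 dB


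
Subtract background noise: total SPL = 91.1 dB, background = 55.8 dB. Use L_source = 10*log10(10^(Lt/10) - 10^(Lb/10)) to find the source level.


10^(91.1/10) = 1.28825e+09
10^(55.8/10) = 380189
Difference = 1.28825e+09 - 380189 = 1.28787e+09
L_source = 10*log10(1.28787e+09) = 91.099 dB


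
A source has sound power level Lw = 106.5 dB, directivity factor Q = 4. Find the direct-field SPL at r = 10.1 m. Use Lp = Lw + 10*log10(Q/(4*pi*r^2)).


4*pi*r^2 = 4*pi*10.1^2 = 1281.9 m^2
Q / (4*pi*r^2) = 4 / 1281.9 = 0.00312037
Lp = 106.5 + 10*log10(0.00312037) = 81.442 dB


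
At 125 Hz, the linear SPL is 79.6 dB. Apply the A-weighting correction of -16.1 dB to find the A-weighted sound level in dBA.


A-weighting table: 125 Hz -> -16.1 dB correction
SPL_A = SPL + correction = 79.6 + (-16.1) = 63.5 dBA


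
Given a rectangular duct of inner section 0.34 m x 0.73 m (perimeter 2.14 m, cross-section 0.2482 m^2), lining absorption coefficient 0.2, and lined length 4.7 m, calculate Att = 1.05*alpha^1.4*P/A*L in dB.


alpha^1.4 = 0.2^1.4 = 0.105061
Attenuation rate = 1.05 * alpha^1.4 * P / A
= 1.05 * 0.105061 * 2.14 / 0.2482 = 0.951136 dB/m
Total Att = 0.951136 * 4.7 = 4.4703 dB


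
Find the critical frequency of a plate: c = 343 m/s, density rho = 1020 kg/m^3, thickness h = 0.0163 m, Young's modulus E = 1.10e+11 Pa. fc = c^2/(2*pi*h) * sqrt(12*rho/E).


12*rho/E = 12*1020/1.10e+11 = 1.11273e-07
sqrt(12*rho/E) = sqrt(1.11273e-07) = 0.000333576
c^2/(2*pi*h) = 343^2/(2*pi*0.0163) = 1.14874e+06
fc = 1.14874e+06 * 0.000333576 = 383.19 Hz


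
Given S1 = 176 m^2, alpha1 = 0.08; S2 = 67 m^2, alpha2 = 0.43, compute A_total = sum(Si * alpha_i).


176 * 0.08 = 14.08
67 * 0.43 = 28.81
A_total = 14.08 + 28.81 = 42.89 m^2


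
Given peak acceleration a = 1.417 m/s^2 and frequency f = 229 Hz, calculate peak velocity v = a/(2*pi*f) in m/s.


omega = 2*pi*f = 2*pi*229 = 1438.85 rad/s
v = a / omega = 1.417 / 1438.85 = 0.00098481 m/s


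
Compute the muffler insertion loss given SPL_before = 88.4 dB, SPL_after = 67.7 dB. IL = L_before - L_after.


Insertion loss = SPL without muffler - SPL with muffler
IL = 88.4 - 67.7 = 20.7 dB


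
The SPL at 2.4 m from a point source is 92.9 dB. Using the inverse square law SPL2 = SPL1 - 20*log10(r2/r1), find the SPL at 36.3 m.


r2/r1 = 36.3/2.4 = 15.125
Correction = 20*log10(15.125) = 23.5939 dB
SPL2 = 92.9 - 23.5939 = 69.306 dB


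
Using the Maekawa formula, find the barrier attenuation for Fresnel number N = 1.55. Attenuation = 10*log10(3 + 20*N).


3 + 20*N = 3 + 20*1.55 = 34
Att = 10*log10(34) = 15.315 dB


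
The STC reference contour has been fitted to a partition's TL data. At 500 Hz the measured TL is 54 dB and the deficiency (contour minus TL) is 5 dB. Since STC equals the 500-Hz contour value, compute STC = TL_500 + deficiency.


By ASTM E413, STC = value of the fitted reference contour at 500 Hz.
Contour value at 500 Hz = TL_500 + deficiency = 54 + 5 = 59
STC = 59


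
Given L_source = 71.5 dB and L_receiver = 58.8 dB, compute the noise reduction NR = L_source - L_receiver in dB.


NR = L_source - L_receiver (difference between source and receiving room levels)
NR = 71.5 - 58.8 = 12.7 dB


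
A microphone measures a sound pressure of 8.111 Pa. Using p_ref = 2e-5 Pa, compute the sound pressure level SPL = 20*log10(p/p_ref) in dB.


p / p_ref = 8.111 / 2e-5 = 405550
SPL = 20 * log10(405550) = 112.16 dB


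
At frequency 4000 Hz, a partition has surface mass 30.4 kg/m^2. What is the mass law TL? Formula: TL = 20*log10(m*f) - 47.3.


m * f = 30.4 * 4000 = 121600
20*log10(121600) = 101.699 dB
TL = 101.699 - 47.3 = 54.399 dB


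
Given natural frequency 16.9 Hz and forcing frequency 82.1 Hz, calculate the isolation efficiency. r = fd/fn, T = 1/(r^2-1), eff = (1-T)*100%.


r = 82.1 / 16.9 = 4.85799
r^2 - 1 = 4.85799^2 - 1 = 22.6001
T = 1/22.6001 = 0.0442476
Efficiency = (1 - 0.0442476)*100 = 95.575 %


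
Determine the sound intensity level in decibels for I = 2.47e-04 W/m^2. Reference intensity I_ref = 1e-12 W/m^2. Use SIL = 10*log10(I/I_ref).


I / I_ref = 2.47e-04 / 1e-12 = 2.47e+08
SIL = 10 * log10(2.47e+08) = 83.927 dB


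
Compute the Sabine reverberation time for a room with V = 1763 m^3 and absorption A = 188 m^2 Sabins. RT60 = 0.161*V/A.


RT60 = 0.161 * 1763 / 188 = 1.5098 s


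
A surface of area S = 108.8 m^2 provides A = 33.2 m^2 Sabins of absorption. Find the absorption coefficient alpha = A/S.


Absorption coefficient = absorbed power / incident power
alpha = A / S = 33.2 / 108.8 = 0.30515


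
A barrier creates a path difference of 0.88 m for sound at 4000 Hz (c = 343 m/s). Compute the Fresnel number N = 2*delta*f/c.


N = 2*delta*f/c = 2*delta/lambda, where lambda = c/f
lambda = 343 / 4000 = 0.08575 m
N = 2 * 0.88 / 0.08575 = 20.525


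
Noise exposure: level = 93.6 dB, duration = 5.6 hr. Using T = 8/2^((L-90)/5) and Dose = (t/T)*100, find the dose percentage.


T_allowed = 8 / 2^((93.6 - 90)/5) = 4.85678 hr
Dose = 5.6 / 4.85678 * 100 = 115.3 %


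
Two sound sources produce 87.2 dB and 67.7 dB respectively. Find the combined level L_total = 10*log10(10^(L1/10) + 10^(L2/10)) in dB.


10^(87.2/10) = 5.24807e+08
10^(67.7/10) = 5.88844e+06
Sum = 5.24807e+08 + 5.88844e+06 = 5.30695e+08
L_total = 10*log10(5.30695e+08) = 87.248 dB


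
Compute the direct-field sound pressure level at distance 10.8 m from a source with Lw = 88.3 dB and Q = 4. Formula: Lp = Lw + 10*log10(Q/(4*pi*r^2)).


4*pi*r^2 = 4*pi*10.8^2 = 1465.74 m^2
Q / (4*pi*r^2) = 4 / 1465.74 = 0.002729
Lp = 88.3 + 10*log10(0.002729) = 62.66 dB


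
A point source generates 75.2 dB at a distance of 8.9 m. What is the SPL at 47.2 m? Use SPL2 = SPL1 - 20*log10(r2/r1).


r2/r1 = 47.2/8.9 = 5.30337
Correction = 20*log10(5.30337) = 14.491 dB
SPL2 = 75.2 - 14.491 = 60.709 dB


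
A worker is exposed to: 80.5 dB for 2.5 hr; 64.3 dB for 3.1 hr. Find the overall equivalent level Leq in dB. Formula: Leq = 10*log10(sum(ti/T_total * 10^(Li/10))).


T_total = 2.5 + 3.1 = 5.6 hr
(2.5/5.6) * 10^(80.5/10) = 5.00901e+07
(3.1/5.6) * 10^(64.3/10) = 1.48996e+06
Sum = 5.00901e+07 + 1.48996e+06 = 5.15801e+07
Leq = 10*log10(5.15801e+07) = 77.125 dB


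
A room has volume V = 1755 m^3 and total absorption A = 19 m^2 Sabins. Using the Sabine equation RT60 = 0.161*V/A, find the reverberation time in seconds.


RT60 = 0.161 * 1755 / 19 = 14.871 s


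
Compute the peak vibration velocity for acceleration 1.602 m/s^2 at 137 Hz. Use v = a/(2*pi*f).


omega = 2*pi*f = 2*pi*137 = 860.796 rad/s
v = a / omega = 1.602 / 860.796 = 0.0018611 m/s


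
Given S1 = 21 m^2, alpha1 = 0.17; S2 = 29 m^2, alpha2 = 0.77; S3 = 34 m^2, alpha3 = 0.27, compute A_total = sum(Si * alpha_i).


21 * 0.17 = 3.57
29 * 0.77 = 22.33
34 * 0.27 = 9.18
A_total = 3.57 + 22.33 + 9.18 = 35.08 m^2


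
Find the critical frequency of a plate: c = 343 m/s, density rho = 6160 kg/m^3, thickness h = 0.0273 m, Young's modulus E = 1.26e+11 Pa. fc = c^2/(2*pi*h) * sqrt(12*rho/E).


12*rho/E = 12*6160/1.26e+11 = 5.86667e-07
sqrt(12*rho/E) = sqrt(5.86667e-07) = 0.000765942
c^2/(2*pi*h) = 343^2/(2*pi*0.0273) = 685876
fc = 685876 * 0.000765942 = 525.34 Hz


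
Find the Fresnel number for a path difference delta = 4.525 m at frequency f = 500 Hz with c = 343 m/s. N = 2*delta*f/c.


N = 2*delta*f/c = 2*delta/lambda, where lambda = c/f
lambda = 343 / 500 = 0.686 m
N = 2 * 4.525 / 0.686 = 13.192


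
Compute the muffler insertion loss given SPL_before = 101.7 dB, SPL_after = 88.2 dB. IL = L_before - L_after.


Insertion loss = SPL without muffler - SPL with muffler
IL = 101.7 - 88.2 = 13.5 dB


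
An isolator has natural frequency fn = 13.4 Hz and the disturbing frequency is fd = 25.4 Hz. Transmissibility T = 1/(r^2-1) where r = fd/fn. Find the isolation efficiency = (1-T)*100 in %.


r = 25.4 / 13.4 = 1.89552
r^2 - 1 = 1.89552^2 - 1 = 2.593
T = 1/2.593 = 0.385654
Efficiency = (1 - 0.385654)*100 = 61.435 %


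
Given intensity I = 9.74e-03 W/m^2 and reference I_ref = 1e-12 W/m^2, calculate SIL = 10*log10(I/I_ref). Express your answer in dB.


I / I_ref = 9.74e-03 / 1e-12 = 9.74e+09
SIL = 10 * log10(9.74e+09) = 99.886 dB


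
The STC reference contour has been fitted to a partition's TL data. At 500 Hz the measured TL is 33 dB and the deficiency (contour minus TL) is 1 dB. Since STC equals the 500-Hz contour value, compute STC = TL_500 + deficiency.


By ASTM E413, STC = value of the fitted reference contour at 500 Hz.
Contour value at 500 Hz = TL_500 + deficiency = 33 + 1 = 34
STC = 34


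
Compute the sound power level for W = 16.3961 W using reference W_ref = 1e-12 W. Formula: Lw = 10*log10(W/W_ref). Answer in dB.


W / W_ref = 16.3961 / 1e-12 = 1.63961e+13
Lw = 10 * log10(1.63961e+13) = 132.15 dB


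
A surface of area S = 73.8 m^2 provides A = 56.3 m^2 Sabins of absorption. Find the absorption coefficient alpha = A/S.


Absorption coefficient = absorbed power / incident power
alpha = A / S = 56.3 / 73.8 = 0.76287


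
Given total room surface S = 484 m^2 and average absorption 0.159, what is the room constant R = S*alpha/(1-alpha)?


R = 484 * 0.159 / (1 - 0.159) = 91.505 m^2


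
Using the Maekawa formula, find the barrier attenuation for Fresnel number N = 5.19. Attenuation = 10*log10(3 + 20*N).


3 + 20*N = 3 + 20*5.19 = 106.8
Att = 10*log10(106.8) = 20.286 dB


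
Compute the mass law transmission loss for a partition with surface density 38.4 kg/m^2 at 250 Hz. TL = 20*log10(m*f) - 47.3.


m * f = 38.4 * 250 = 9600
20*log10(9600) = 79.6454 dB
TL = 79.6454 - 47.3 = 32.345 dB


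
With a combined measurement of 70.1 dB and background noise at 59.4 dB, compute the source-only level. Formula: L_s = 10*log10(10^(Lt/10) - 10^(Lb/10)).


10^(70.1/10) = 1.02329e+07
10^(59.4/10) = 870964
Difference = 1.02329e+07 - 870964 = 9.36194e+06
L_source = 10*log10(9.36194e+06) = 69.714 dB


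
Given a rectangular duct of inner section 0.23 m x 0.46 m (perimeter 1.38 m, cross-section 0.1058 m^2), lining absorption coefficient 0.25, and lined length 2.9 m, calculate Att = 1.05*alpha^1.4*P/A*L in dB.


alpha^1.4 = 0.25^1.4 = 0.143587
Attenuation rate = 1.05 * alpha^1.4 * P / A
= 1.05 * 0.143587 * 1.38 / 0.1058 = 1.96652 dB/m
Total Att = 1.96652 * 2.9 = 5.7029 dB


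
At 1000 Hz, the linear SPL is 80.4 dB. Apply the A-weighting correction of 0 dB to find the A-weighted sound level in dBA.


A-weighting table: 1000 Hz -> 0 dB correction
SPL_A = SPL + correction = 80.4 + (0) = 80.4 dBA


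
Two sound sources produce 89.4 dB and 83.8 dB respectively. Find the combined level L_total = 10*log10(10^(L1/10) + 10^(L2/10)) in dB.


10^(89.4/10) = 8.70964e+08
10^(83.8/10) = 2.39883e+08
Sum = 8.70964e+08 + 2.39883e+08 = 1.11085e+09
L_total = 10*log10(1.11085e+09) = 90.457 dB


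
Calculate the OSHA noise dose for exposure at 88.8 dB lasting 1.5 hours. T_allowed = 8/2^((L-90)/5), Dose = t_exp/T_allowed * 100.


T_allowed = 8 / 2^((88.8 - 90)/5) = 9.44794 hr
Dose = 1.5 / 9.44794 * 100 = 15.876 %


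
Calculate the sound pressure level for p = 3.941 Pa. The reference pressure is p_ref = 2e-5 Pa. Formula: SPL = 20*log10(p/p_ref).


p / p_ref = 3.941 / 2e-5 = 197050
SPL = 20 * log10(197050) = 105.89 dB


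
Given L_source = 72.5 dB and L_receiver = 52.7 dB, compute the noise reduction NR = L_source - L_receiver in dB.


NR = L_source - L_receiver (difference between source and receiving room levels)
NR = 72.5 - 52.7 = 19.8 dB


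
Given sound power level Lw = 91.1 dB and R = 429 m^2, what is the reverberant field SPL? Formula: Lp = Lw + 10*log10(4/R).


4/R = 4/429 = 0.00932401
Lp = 91.1 + 10*log10(0.00932401) = 70.796 dB


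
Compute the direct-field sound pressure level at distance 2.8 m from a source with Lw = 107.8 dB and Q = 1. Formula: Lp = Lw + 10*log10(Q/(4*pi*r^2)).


4*pi*r^2 = 4*pi*2.8^2 = 98.5203 m^2
Q / (4*pi*r^2) = 1 / 98.5203 = 0.0101502
Lp = 107.8 + 10*log10(0.0101502) = 87.865 dB


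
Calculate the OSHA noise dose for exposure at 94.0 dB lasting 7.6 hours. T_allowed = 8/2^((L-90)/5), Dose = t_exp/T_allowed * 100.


T_allowed = 8 / 2^((94.0 - 90)/5) = 4.59479 hr
Dose = 7.6 / 4.59479 * 100 = 165.4 %


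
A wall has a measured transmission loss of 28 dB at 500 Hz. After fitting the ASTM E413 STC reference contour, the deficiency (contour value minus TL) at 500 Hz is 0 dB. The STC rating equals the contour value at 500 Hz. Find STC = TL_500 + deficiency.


By ASTM E413, STC = value of the fitted reference contour at 500 Hz.
Contour value at 500 Hz = TL_500 + deficiency = 28 + 0 = 28
STC = 28


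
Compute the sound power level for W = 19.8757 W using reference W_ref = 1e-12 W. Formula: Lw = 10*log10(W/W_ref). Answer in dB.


W / W_ref = 19.8757 / 1e-12 = 1.98757e+13
Lw = 10 * log10(1.98757e+13) = 132.98 dB


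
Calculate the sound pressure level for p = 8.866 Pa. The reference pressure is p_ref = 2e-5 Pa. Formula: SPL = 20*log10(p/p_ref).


p / p_ref = 8.866 / 2e-5 = 443300
SPL = 20 * log10(443300) = 112.93 dB


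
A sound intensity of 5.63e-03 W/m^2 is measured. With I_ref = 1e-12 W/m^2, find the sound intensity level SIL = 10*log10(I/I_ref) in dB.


I / I_ref = 5.63e-03 / 1e-12 = 5.63e+09
SIL = 10 * log10(5.63e+09) = 97.505 dB


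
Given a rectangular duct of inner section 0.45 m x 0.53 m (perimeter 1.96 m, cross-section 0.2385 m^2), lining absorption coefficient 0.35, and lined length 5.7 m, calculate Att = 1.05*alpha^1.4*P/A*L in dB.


alpha^1.4 = 0.35^1.4 = 0.229983
Attenuation rate = 1.05 * alpha^1.4 * P / A
= 1.05 * 0.229983 * 1.96 / 0.2385 = 1.98451 dB/m
Total Att = 1.98451 * 5.7 = 11.312 dB


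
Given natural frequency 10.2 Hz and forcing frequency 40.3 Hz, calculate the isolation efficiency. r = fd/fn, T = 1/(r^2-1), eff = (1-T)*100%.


r = 40.3 / 10.2 = 3.95098
r^2 - 1 = 3.95098^2 - 1 = 14.6102
T = 1/14.6102 = 0.0684453
Efficiency = (1 - 0.0684453)*100 = 93.155 %


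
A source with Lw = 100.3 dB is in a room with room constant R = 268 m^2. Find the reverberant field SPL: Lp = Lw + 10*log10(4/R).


4/R = 4/268 = 0.0149254
Lp = 100.3 + 10*log10(0.0149254) = 82.039 dB


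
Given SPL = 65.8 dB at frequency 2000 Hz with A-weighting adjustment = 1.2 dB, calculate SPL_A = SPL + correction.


A-weighting table: 2000 Hz -> 1.2 dB correction
SPL_A = SPL + correction = 65.8 + (1.2) = 67 dBA


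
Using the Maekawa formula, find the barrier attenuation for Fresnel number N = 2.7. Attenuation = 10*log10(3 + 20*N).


3 + 20*N = 3 + 20*2.7 = 57
Att = 10*log10(57) = 17.559 dB


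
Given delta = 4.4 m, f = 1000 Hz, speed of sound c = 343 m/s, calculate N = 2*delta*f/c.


N = 2*delta*f/c = 2*delta/lambda, where lambda = c/f
lambda = 343 / 1000 = 0.343 m
N = 2 * 4.4 / 0.343 = 25.656


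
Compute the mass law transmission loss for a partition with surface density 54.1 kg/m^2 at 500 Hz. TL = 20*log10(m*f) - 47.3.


m * f = 54.1 * 500 = 27050
20*log10(27050) = 88.6433 dB
TL = 88.6433 - 47.3 = 41.343 dB


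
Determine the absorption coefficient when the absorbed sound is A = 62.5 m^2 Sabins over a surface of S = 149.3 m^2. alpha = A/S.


Absorption coefficient = absorbed power / incident power
alpha = A / S = 62.5 / 149.3 = 0.41862


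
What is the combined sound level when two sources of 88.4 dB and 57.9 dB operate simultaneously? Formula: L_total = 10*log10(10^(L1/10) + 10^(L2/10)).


10^(88.4/10) = 6.91831e+08
10^(57.9/10) = 616595
Sum = 6.91831e+08 + 616595 = 6.92448e+08
L_total = 10*log10(6.92448e+08) = 88.404 dB


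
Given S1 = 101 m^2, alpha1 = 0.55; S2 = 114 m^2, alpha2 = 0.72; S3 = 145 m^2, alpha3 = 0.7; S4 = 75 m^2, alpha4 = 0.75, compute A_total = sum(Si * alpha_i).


101 * 0.55 = 55.55
114 * 0.72 = 82.08
145 * 0.7 = 101.5
75 * 0.75 = 56.25
A_total = 55.55 + 82.08 + 101.5 + 56.25 = 295.38 m^2


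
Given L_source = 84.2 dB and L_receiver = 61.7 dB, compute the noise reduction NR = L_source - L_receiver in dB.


NR = L_source - L_receiver (difference between source and receiving room levels)
NR = 84.2 - 61.7 = 22.5 dB


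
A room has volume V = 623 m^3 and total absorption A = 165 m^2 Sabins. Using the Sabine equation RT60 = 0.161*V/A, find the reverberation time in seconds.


RT60 = 0.161 * 623 / 165 = 0.6079 s


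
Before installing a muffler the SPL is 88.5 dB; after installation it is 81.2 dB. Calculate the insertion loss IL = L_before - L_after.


Insertion loss = SPL without muffler - SPL with muffler
IL = 88.5 - 81.2 = 7.3 dB


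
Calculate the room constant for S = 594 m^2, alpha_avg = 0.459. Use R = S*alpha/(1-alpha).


R = 594 * 0.459 / (1 - 0.459) = 503.97 m^2


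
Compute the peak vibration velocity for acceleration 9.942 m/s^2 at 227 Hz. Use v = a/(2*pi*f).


omega = 2*pi*f = 2*pi*227 = 1426.28 rad/s
v = a / omega = 9.942 / 1426.28 = 0.0069706 m/s


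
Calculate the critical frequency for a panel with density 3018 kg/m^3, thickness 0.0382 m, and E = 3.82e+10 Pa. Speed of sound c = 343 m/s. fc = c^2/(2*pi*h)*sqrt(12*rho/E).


12*rho/E = 12*3018/3.82e+10 = 9.48063e-07
sqrt(12*rho/E) = sqrt(9.48063e-07) = 0.000973685
c^2/(2*pi*h) = 343^2/(2*pi*0.0382) = 490168
fc = 490168 * 0.000973685 = 477.27 Hz


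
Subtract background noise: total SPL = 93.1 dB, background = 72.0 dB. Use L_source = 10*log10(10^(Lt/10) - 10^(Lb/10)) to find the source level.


10^(93.1/10) = 2.04174e+09
10^(72.0/10) = 1.58489e+07
Difference = 2.04174e+09 - 1.58489e+07 = 2.02589e+09
L_source = 10*log10(2.02589e+09) = 93.066 dB


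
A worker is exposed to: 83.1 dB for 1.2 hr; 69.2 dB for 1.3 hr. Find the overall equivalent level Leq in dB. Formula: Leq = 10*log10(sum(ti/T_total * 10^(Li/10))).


T_total = 1.2 + 1.3 = 2.5 hr
(1.2/2.5) * 10^(83.1/10) = 9.80034e+07
(1.3/2.5) * 10^(69.2/10) = 4.32517e+06
Sum = 9.80034e+07 + 4.32517e+06 = 1.02329e+08
Leq = 10*log10(1.02329e+08) = 80.1 dB


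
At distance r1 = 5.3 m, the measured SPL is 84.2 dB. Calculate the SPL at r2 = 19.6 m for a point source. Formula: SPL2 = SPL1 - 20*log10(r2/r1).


r2/r1 = 19.6/5.3 = 3.69811
Correction = 20*log10(3.69811) = 11.3596 dB
SPL2 = 84.2 - 11.3596 = 72.84 dB


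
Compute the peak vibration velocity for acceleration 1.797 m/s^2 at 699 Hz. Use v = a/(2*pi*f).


omega = 2*pi*f = 2*pi*699 = 4391.95 rad/s
v = a / omega = 1.797 / 4391.95 = 0.00040916 m/s


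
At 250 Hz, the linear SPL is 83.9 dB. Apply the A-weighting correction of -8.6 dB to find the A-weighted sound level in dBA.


A-weighting table: 250 Hz -> -8.6 dB correction
SPL_A = SPL + correction = 83.9 + (-8.6) = 75.3 dBA


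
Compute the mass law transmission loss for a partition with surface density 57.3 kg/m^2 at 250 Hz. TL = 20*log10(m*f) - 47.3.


m * f = 57.3 * 250 = 14325
20*log10(14325) = 83.1219 dB
TL = 83.1219 - 47.3 = 35.822 dB


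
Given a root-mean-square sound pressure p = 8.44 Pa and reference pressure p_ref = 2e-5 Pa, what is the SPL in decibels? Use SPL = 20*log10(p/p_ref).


p / p_ref = 8.44 / 2e-5 = 422000
SPL = 20 * log10(422000) = 112.51 dB


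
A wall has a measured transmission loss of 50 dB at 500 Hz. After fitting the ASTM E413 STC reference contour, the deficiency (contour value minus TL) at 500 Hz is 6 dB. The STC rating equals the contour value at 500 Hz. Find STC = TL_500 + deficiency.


By ASTM E413, STC = value of the fitted reference contour at 500 Hz.
Contour value at 500 Hz = TL_500 + deficiency = 50 + 6 = 56
STC = 56


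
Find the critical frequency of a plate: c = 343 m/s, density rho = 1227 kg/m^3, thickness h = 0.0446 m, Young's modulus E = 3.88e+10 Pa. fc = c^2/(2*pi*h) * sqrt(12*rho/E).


12*rho/E = 12*1227/3.88e+10 = 3.79485e-07
sqrt(12*rho/E) = sqrt(3.79485e-07) = 0.000616024
c^2/(2*pi*h) = 343^2/(2*pi*0.0446) = 419830
fc = 419830 * 0.000616024 = 258.63 Hz


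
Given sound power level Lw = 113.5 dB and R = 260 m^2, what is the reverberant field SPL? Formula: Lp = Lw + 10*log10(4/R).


4/R = 4/260 = 0.0153846
Lp = 113.5 + 10*log10(0.0153846) = 95.371 dB


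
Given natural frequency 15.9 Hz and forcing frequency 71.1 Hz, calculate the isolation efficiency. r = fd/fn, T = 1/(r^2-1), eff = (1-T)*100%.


r = 71.1 / 15.9 = 4.4717
r^2 - 1 = 4.4717^2 - 1 = 18.9961
T = 1/18.9961 = 0.0526424
Efficiency = (1 - 0.0526424)*100 = 94.736 %


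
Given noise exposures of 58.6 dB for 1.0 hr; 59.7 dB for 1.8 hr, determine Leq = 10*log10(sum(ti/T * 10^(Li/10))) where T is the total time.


T_total = 1.0 + 1.8 = 2.8 hr
(1.0/2.8) * 10^(58.6/10) = 258727
(1.8/2.8) * 10^(59.7/10) = 599949
Sum = 258727 + 599949 = 858676
Leq = 10*log10(858676) = 59.338 dB


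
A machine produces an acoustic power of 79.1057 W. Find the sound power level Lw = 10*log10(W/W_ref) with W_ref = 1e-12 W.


W / W_ref = 79.1057 / 1e-12 = 7.91057e+13
Lw = 10 * log10(7.91057e+13) = 138.98 dB


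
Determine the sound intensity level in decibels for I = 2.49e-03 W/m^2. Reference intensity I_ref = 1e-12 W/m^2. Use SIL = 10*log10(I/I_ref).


I / I_ref = 2.49e-03 / 1e-12 = 2.49e+09
SIL = 10 * log10(2.49e+09) = 93.962 dB


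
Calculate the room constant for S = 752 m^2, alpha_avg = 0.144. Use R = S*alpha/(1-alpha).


R = 752 * 0.144 / (1 - 0.144) = 126.5 m^2


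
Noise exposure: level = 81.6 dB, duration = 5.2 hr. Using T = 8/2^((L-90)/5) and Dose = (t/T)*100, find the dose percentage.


T_allowed = 8 / 2^((81.6 - 90)/5) = 25.6342 hr
Dose = 5.2 / 25.6342 * 100 = 20.285 %


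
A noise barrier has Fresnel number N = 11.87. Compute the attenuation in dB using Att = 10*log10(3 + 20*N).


3 + 20*N = 3 + 20*11.87 = 240.4
Att = 10*log10(240.4) = 23.809 dB


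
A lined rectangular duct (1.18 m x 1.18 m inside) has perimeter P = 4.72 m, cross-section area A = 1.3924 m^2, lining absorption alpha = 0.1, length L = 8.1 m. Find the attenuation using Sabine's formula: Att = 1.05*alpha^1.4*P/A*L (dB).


alpha^1.4 = 0.1^1.4 = 0.0398107
Attenuation rate = 1.05 * alpha^1.4 * P / A
= 1.05 * 0.0398107 * 4.72 / 1.3924 = 0.141699 dB/m
Total Att = 0.141699 * 8.1 = 1.1478 dB


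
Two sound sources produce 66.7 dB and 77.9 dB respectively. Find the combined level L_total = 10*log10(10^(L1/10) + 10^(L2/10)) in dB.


10^(66.7/10) = 4.67735e+06
10^(77.9/10) = 6.16595e+07
Sum = 4.67735e+06 + 6.16595e+07 = 6.63368e+07
L_total = 10*log10(6.63368e+07) = 78.218 dB


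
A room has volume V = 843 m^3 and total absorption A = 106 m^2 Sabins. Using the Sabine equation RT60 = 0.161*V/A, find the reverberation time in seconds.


RT60 = 0.161 * 843 / 106 = 1.2804 s


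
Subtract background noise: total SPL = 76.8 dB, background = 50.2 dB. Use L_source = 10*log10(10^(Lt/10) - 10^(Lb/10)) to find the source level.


10^(76.8/10) = 4.7863e+07
10^(50.2/10) = 104713
Difference = 4.7863e+07 - 104713 = 4.77583e+07
L_source = 10*log10(4.77583e+07) = 76.79 dB


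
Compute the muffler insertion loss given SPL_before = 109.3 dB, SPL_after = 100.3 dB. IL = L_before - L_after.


Insertion loss = SPL without muffler - SPL with muffler
IL = 109.3 - 100.3 = 9 dB


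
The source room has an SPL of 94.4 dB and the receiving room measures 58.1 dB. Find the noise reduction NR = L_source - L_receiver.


NR = L_source - L_receiver (difference between source and receiving room levels)
NR = 94.4 - 58.1 = 36.3 dB


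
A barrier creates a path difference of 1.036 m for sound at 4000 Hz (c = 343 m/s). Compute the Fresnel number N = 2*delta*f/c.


N = 2*delta*f/c = 2*delta/lambda, where lambda = c/f
lambda = 343 / 4000 = 0.08575 m
N = 2 * 1.036 / 0.08575 = 24.163


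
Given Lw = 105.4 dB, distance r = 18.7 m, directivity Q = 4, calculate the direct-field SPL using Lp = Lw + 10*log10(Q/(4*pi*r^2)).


4*pi*r^2 = 4*pi*18.7^2 = 4394.33 m^2
Q / (4*pi*r^2) = 4 / 4394.33 = 0.000910264
Lp = 105.4 + 10*log10(0.000910264) = 74.992 dB


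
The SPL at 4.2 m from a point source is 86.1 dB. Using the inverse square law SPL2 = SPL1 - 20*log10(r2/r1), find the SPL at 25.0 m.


r2/r1 = 25.0/4.2 = 5.95238
Correction = 20*log10(5.95238) = 15.4938 dB
SPL2 = 86.1 - 15.4938 = 70.606 dB


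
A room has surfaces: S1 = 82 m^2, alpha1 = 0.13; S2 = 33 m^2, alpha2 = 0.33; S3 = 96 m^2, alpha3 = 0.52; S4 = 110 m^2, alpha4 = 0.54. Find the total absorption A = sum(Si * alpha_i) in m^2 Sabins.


82 * 0.13 = 10.66
33 * 0.33 = 10.89
96 * 0.52 = 49.92
110 * 0.54 = 59.4
A_total = 10.66 + 10.89 + 49.92 + 59.4 = 130.87 m^2


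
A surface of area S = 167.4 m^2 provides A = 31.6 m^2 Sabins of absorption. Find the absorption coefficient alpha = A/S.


Absorption coefficient = absorbed power / incident power
alpha = A / S = 31.6 / 167.4 = 0.18877


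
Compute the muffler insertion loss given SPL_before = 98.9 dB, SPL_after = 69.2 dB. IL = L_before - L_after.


Insertion loss = SPL without muffler - SPL with muffler
IL = 98.9 - 69.2 = 29.7 dB


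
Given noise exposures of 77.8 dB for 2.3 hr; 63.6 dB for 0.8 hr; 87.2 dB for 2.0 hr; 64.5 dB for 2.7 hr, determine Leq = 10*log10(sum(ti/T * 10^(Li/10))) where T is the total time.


T_total = 2.3 + 0.8 + 2.0 + 2.7 = 7.8 hr
(2.3/7.8) * 10^(77.8/10) = 1.77678e+07
(0.8/7.8) * 10^(63.6/10) = 234961
(2.0/7.8) * 10^(87.2/10) = 1.34566e+08
(2.7/7.8) * 10^(64.5/10) = 975594
Sum = 1.77678e+07 + 234961 + 1.34566e+08 + 975594 = 1.53544e+08
Leq = 10*log10(1.53544e+08) = 81.862 dB


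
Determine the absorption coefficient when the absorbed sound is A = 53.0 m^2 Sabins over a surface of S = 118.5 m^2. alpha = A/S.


Absorption coefficient = absorbed power / incident power
alpha = A / S = 53.0 / 118.5 = 0.44726


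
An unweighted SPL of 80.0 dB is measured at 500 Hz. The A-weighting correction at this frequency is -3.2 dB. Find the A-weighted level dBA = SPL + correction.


A-weighting table: 500 Hz -> -3.2 dB correction
SPL_A = SPL + correction = 80.0 + (-3.2) = 76.8 dBA


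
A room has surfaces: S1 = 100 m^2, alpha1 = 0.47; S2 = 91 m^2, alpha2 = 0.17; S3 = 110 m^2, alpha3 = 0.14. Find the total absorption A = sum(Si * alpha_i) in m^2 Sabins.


100 * 0.47 = 47
91 * 0.17 = 15.47
110 * 0.14 = 15.4
A_total = 47 + 15.47 + 15.4 = 77.87 m^2


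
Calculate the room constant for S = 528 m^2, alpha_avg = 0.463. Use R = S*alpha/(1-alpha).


R = 528 * 0.463 / (1 - 0.463) = 455.24 m^2
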